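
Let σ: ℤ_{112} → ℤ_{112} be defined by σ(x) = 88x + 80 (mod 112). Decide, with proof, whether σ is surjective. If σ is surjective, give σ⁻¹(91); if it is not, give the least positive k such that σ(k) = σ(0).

14

Since gcd(88, 112) = 8, we have 88x ≡ 0 (mod 8) for all x, so σ(x) ≡ 0 (mod 8).
But 1 ≢ 0 (mod 8), so 1 ∈ ℤ_{112} has no preimage. Thus σ is not surjective.
Since σ is not surjective, we find the least positive k with σ(k) = σ(0): this means 88k ≡ 0 (mod 112), i.e. 112 ∣ 88k. Since gcd(88, 112) = 8, dividing through by 8 this holds exactly when 14 ∣ 11k, and as gcd(11, 14) = 1, exactly when 14 ∣ k.
The smallest positive such k is 14.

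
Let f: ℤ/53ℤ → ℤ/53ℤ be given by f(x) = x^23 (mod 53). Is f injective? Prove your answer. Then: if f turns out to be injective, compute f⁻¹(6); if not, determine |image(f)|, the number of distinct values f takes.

Since 53 is prime, the nonzero elements of ℤ/53ℤ form a cyclic group of order 52.
As gcd(23, 52) = 1, raising to the 23rd power is a bijection on this group: if a^23 ≡ b^23 then (ab^{−1})^23 = 1, and the only element of order dividing gcd(23, 52) = 1 is 1, so a = b.
With f(0) = 0 this makes f injective on all of ℤ/53ℤ, hence bijective (finite equal-size domain and codomain). In particular f is injective.
Since f is injective, we find the preimage of 6. The inverse of x ↦ x^23 on (ℤ/53ℤ)^× is x ↦ x^43, because 23·43 = 989 = 19·52 + 1 ≡ 1 (mod 52) and x^{52} = 1 for x ≠ 0 (Fermat). So f⁻¹(6) = 6^43 mod 53.
Repeated squaring mod 53: 6^1 ≡ 6, 6^2 ≡ 6² = 36, 6^4 ≡ 36² = 1296 ≡ 24, 6^8 ≡ 24² = 576 ≡ 46, 6^16 ≡ 46² = 2116 ≡ 49, 6^32 ≡ 49² = 2401 ≡ 16. Since 43 = 32 + 8 + 2 + 1, 6^43 ≡ 16·46·36·6: 16·46 = 736 ≡ 47, then 47·36 = 1692 ≡ 49, then 49·6 = 294 ≡ 29. So 6^43 ≡ 29 (mod 53).
Hence f⁻¹(6) = 29.

29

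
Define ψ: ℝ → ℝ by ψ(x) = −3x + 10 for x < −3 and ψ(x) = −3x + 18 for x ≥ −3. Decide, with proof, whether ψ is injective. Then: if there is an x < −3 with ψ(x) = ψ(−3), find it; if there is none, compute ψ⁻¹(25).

Both pieces are strictly decreasing (slopes −3 and −3), so each is injective on its own interval.
The left piece maps (−∞, −3) onto (19, ∞); the right piece maps [−3, ∞) onto (−∞, 27].
These images overlap. In particular ψ(−3) = 27 (right piece), and solving −3x + 10 = 27 on the left piece gives x = −17/3 < −3.
So ψ(−17/3) = ψ(−3) with −17/3 ≠ −3, and ψ is not injective. This x = −17/3 is the requested value below −3.

-17/3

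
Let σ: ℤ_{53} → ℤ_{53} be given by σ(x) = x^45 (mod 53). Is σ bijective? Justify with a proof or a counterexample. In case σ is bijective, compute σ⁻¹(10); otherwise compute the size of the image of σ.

44

Since 53 is prime, the nonzero elements of ℤ_{53} form a cyclic group of order 52.
As gcd(45, 52) = 1, raising to the 45th power is a bijection on this group: if s^45 ≡ t^45 then (st^{−1})^45 = 1, and the only element of order dividing gcd(45, 52) = 1 is 1, so s = t.
With σ(0) = 0 this makes σ injective on all of ℤ_{53}, hence bijective (finite equal-size domain and codomain). In particular σ is bijective.
Since σ is bijective, we find the preimage of 10. The inverse of x ↦ x^45 on (ℤ_{53})^× is x ↦ x^37, because 45·37 = 1665 = 32·52 + 1 ≡ 1 (mod 52) and x^{52} = 1 for x ≠ 0 (Fermat). So σ⁻¹(10) = 10^37 mod 53.
Repeated squaring mod 53: 10^1 ≡ 10, 10^2 ≡ 10² = 100 ≡ 47, 10^4 ≡ 47² = 2209 ≡ 36, 10^8 ≡ 36² = 1296 ≡ 24, 10^16 ≡ 24² = 576 ≡ 46, 10^32 ≡ 46² = 2116 ≡ 49. Since 37 = 32 + 4 + 1, 10^37 ≡ 49·36·10: 49·36 = 1764 ≡ 15, then 15·10 = 150 ≡ 44. So 10^37 ≡ 44 (mod 53).
Hence σ⁻¹(10) = 44.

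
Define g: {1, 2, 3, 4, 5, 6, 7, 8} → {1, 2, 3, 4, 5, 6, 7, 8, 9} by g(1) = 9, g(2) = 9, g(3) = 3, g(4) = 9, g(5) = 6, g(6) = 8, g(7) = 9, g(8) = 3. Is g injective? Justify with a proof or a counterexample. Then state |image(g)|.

4

g(1) = 9 = g(2) with 1 ≠ 2, so g is not injective.
The image of g is {3, 6, 8, 9}, which has 4 elements.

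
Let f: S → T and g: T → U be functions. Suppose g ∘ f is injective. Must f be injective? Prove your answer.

injective

Suppose f(s) = f(t). Applying g: (g ∘ f)(s) = (g ∘ f)(t). Since g ∘ f is injective, s = t. So f is injective.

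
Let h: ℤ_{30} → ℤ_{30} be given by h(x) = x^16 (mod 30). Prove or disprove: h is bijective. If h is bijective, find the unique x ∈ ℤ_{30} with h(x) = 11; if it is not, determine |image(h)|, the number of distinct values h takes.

h(2): Repeated squaring mod 30: 2^1 ≡ 2, 2^2 ≡ 2² = 4, 2^4 ≡ 4² = 16, 2^8 ≡ 16² = 256 ≡ 16, 2^16 ≡ 16² = 256 ≡ 16. So 2^16 ≡ 16 (mod 30).
h(4): Repeated squaring mod 30: 4^1 ≡ 4, 4^2 ≡ 4² = 16, 4^4 ≡ 16² = 256 ≡ 16, 4^8 ≡ 16² = 256 ≡ 16, 4^16 ≡ 16² = 256 ≡ 16. So 4^16 ≡ 16 (mod 30).
So h(2) = h(4) = 16 while 2 ≠ 4, thus h is not injective, hence not bijective.
Since h is not bijective, we determine |image(h)|. Computing x^16 mod 30 for each x (by repeated squaring, reducing mod 30 at every step), the values h(0), h(1), …, h(29) are: 0, 1, 16, 21, 16, 25, 6, 1, 16, 21, 10, 1, 6, 1, 16, 15, 16, 1, 6, 1, 10, 21, 16, 1, 6, 25, 16, 21, 16, 1.
The distinct values are {0, 1, 6, 10, 15, 16, 21, 25}; there are 8 of them.

8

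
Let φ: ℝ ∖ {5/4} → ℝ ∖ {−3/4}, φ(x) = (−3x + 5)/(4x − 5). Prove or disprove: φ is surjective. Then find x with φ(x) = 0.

5/3

For any y ≠ −3/4, solving y(4x − 5) = −3x + 5 for x gives a well-defined x ≠ 5/4. So φ is surjective.
Solving φ(x) = 0: cross-multiplying gives −3x + 5 = 0(4x − 5), which rearranges to −3x = −5, so x = 5/3.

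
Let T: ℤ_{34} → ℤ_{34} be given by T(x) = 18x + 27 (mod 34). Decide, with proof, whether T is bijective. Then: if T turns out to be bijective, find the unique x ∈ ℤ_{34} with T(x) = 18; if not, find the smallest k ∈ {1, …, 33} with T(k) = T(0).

17

We have gcd(18, 34) = 2 > 1. Taking u = 0 and v = 17: T(0) = 27 and T(17) = 18·17 + 27 = 333 ≡ 27 (mod 34).
So T(0) = T(17) while 0 ≠ 17, so T is not injective, hence not bijective.
Since T is not bijective, we find the least positive k with T(k) = T(0): this means 18k ≡ 0 (mod 34), i.e. 34 ∣ 18k. Since gcd(18, 34) = 2, dividing through by 2 this holds exactly when 17 ∣ 9k, and as gcd(9, 17) = 1, exactly when 17 ∣ k.
The smallest positive such k is 17.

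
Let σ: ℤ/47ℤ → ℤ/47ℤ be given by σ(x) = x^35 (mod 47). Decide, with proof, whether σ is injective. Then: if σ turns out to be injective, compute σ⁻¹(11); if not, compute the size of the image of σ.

20

Since 47 is prime, the nonzero elements of ℤ/47ℤ form a cyclic group of order 46.
As gcd(35, 46) = 1, raising to the 35th power is a bijection on this group: if a^35 ≡ b^35 then (ab^{−1})^35 = 1, and the only element of order dividing gcd(35, 46) = 1 is 1, so a = b.
With σ(0) = 0 this makes σ injective on all of ℤ/47ℤ, hence bijective (finite equal-size domain and codomain). In particular σ is injective.
Since σ is injective, we find the preimage of 11. The inverse of x ↦ x^35 on (ℤ/47ℤ)^× is x ↦ x^25, because 35·25 = 875 = 19·46 + 1 ≡ 1 (mod 46) and x^{46} = 1 for x ≠ 0 (Fermat). So σ⁻¹(11) = 11^25 mod 47.
Repeated squaring mod 47: 11^1 ≡ 11, 11^2 ≡ 11² = 121 ≡ 27, 11^4 ≡ 27² = 729 ≡ 24, 11^8 ≡ 24² = 576 ≡ 12, 11^16 ≡ 12² = 144 ≡ 3. Since 25 = 16 + 8 + 1, 11^25 ≡ 3·12·11: 3·12 = 36, then 36·11 = 396 ≡ 20. So 11^25 ≡ 20 (mod 47).
Hence σ⁻¹(11) = 20.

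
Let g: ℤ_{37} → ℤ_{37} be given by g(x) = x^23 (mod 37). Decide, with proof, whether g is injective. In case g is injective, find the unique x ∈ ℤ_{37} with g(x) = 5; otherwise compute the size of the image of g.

Since 37 is prime, the nonzero elements of ℤ_{37} form a cyclic group of order 36.
As gcd(23, 36) = 1, raising to the 23rd power is a bijection on this group: if s^23 ≡ t^23 then (st^{−1})^23 = 1, and the only element of order dividing gcd(23, 36) = 1 is 1, so s = t.
With g(0) = 0 this makes g injective on all of ℤ_{37}, hence bijective (finite equal-size domain and codomain). In particular g is injective.
Since g is injective, we find the preimage of 5. The inverse of x ↦ x^23 on (ℤ_{37})^× is x ↦ x^11, because 23·11 = 253 = 7·36 + 1 ≡ 1 (mod 36) and x^{36} = 1 for x ≠ 0 (Fermat). So g⁻¹(5) = 5^11 mod 37.
Repeated squaring mod 37: 5^1 ≡ 5, 5^2 ≡ 5² = 25, 5^4 ≡ 25² = 625 ≡ 33, 5^8 ≡ 33² = 1089 ≡ 16. Since 11 = 8 + 2 + 1, 5^11 ≡ 16·25·5: 16·25 = 400 ≡ 30, then 30·5 = 150 ≡ 2. So 5^11 ≡ 2 (mod 37).
Hence g⁻¹(5) = 2.

2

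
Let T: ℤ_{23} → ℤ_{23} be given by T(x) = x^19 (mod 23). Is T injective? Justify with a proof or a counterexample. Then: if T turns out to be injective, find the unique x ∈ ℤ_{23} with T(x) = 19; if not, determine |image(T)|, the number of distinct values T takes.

15

Since 23 is prime, the nonzero elements of ℤ_{23} form a cyclic group of order 22.
As gcd(19, 22) = 1, raising to the 19th power is a bijection on this group: if s^19 ≡ t^19 then (st^{−1})^19 = 1, and the only element of order dividing gcd(19, 22) = 1 is 1, so s = t.
With T(0) = 0 this makes T injective on all of ℤ_{23}, hence bijective (finite equal-size domain and codomain). In particular T is injective.
Since T is injective, we find the preimage of 19. The inverse of x ↦ x^19 on (ℤ_{23})^× is x ↦ x^7, because 19·7 = 133 = 6·22 + 1 ≡ 1 (mod 22) and x^{22} = 1 for x ≠ 0 (Fermat). So T⁻¹(19) = 19^7 mod 23.
Repeated squaring mod 23: 19^1 ≡ 19, 19^2 ≡ 19² = 361 ≡ 16, 19^4 ≡ 16² = 256 ≡ 3. Since 7 = 4 + 2 + 1, 19^7 ≡ 3·16·19: 3·16 = 48 ≡ 2, then 2·19 = 38 ≡ 15. So 19^7 ≡ 15 (mod 23).
Hence T⁻¹(19) = 15.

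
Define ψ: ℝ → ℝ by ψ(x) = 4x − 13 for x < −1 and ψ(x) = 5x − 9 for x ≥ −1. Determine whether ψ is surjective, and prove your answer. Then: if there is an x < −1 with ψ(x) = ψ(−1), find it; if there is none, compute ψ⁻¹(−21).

Both pieces are strictly increasing (slopes 4 and 5), so each is injective on its own interval.
The left piece maps (−∞, −1) onto (−∞, −17); the right piece maps [−1, ∞) onto [−14, ∞).
The union (−∞, −17) ∪ [−14, ∞) omits the interval between −17 and −14; in particular −17 has no preimage. So ψ is not surjective.
Because the two images are disjoint, no x < −1 has ψ(x) = ψ(−1), so we compute ψ⁻¹(−21): −21 lies in (−∞, −17), so solve 4x − 13 = −21: x = (−21 + 13)/4 = −2.

-2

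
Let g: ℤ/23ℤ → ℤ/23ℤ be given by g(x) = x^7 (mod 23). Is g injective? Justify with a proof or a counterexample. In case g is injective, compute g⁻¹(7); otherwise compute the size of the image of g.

Since 23 is prime, the nonzero elements of ℤ/23ℤ form a cyclic group of order 22.
As gcd(7, 22) = 1, raising to the 7th power is a bijection on this group: if x_1^7 ≡ x_2^7 then (x_1x_2^{−1})^7 = 1, and the only element of order dividing gcd(7, 22) = 1 is 1, so x_1 = x_2.
With g(0) = 0 this makes g injective on all of ℤ/23ℤ, hence bijective (finite equal-size domain and codomain). In particular g is injective.
Since g is injective, we find the preimage of 7. The inverse of x ↦ x^7 on (ℤ/23ℤ)^× is x ↦ x^19, because 7·19 = 133 = 6·22 + 1 ≡ 1 (mod 22) and x^{22} = 1 for x ≠ 0 (Fermat). So g⁻¹(7) = 7^19 mod 23.
Repeated squaring mod 23: 7^1 ≡ 7, 7^2 ≡ 7² = 49 ≡ 3, 7^4 ≡ 3² = 9, 7^8 ≡ 9² = 81 ≡ 12, 7^16 ≡ 12² = 144 ≡ 6. Since 19 = 16 + 2 + 1, 7^19 ≡ 6·3·7: 6·3 = 18, then 18·7 = 126 ≡ 11. So 7^19 ≡ 11 (mod 23).
Hence g⁻¹(7) = 11.

11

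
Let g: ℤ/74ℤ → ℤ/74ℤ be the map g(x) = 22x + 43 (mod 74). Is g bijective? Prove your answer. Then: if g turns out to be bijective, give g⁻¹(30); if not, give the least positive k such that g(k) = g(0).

We have gcd(22, 74) = 2 > 1. Taking s = 0 and t = 37: g(0) = 43 and g(37) = 22·37 + 43 = 857 ≡ 43 (mod 74).
So g(0) = g(37) while 0 ≠ 37, therefore g is not injective, hence not bijective.
Since g is not bijective, we find the least positive k with g(k) = g(0): this means 22k ≡ 0 (mod 74), i.e. 74 ∣ 22k. Since gcd(22, 74) = 2, dividing through by 2 this holds exactly when 37 ∣ 11k, and as gcd(11, 37) = 1, exactly when 37 ∣ k.
The smallest positive such k is 37.

37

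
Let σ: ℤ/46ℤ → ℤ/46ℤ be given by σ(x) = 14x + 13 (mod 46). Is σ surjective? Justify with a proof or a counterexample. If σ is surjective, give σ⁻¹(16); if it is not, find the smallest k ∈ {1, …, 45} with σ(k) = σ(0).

Since gcd(14, 46) = 2, we have 14x ≡ 0 (mod 2) for all x, so σ(x) ≡ 1 (mod 2).
But 0 ≢ 1 (mod 2), so 0 ∈ ℤ/46ℤ has no preimage. Therefore σ is not surjective.
Since σ is not surjective, we find the least positive k with σ(k) = σ(0): this means 14k ≡ 0 (mod 46), i.e. 46 ∣ 14k. Since gcd(14, 46) = 2, dividing through by 2 this holds exactly when 23 ∣ 7k, and as gcd(7, 23) = 1, exactly when 23 ∣ k.
The smallest positive such k is 23.

23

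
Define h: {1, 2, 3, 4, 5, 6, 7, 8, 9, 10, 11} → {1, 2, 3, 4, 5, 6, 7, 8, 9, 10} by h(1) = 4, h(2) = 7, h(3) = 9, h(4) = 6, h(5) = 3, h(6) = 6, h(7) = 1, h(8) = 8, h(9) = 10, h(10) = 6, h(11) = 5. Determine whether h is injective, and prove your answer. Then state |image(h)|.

9

h(4) = 6 = h(6) with 4 ≠ 6, so h is not injective.
The image of h is {1, 3, 4, 5, 6, 7, 8, 9, 10}, which has 9 elements.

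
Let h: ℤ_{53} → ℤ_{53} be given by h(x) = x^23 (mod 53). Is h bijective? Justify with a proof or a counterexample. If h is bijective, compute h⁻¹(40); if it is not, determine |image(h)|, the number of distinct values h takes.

6

Since 53 is prime, the nonzero elements of ℤ_{53} form a cyclic group of order 52.
As gcd(23, 52) = 1, raising to the 23rd power is a bijection on this group: if x_1^23 ≡ x_2^23 then (x_1x_2^{−1})^23 = 1, and the only element of order dividing gcd(23, 52) = 1 is 1, so x_1 = x_2.
With h(0) = 0 this makes h injective on all of ℤ_{53}, hence bijective (finite equal-size domain and codomain). In particular h is bijective.
Since h is bijective, we find the preimage of 40. The inverse of x ↦ x^23 on (ℤ_{53})^× is x ↦ x^43, because 23·43 = 989 = 19·52 + 1 ≡ 1 (mod 52) and x^{52} = 1 for x ≠ 0 (Fermat). So h⁻¹(40) = 40^43 mod 53.
Repeated squaring mod 53: 40^1 ≡ 40, 40^2 ≡ 40² = 1600 ≡ 10, 40^4 ≡ 10² = 100 ≡ 47, 40^8 ≡ 47² = 2209 ≡ 36, 40^16 ≡ 36² = 1296 ≡ 24, 40^32 ≡ 24² = 576 ≡ 46. Since 43 = 32 + 8 + 2 + 1, 40^43 ≡ 46·36·10·40: 46·36 = 1656 ≡ 13, then 13·10 = 130 ≡ 24, then 24·40 = 960 ≡ 6. So 40^43 ≡ 6 (mod 53).
Hence h⁻¹(40) = 6.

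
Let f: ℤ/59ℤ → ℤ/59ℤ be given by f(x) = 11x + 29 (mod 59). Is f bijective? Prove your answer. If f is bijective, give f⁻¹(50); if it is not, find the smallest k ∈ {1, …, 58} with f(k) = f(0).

18

Recall that injectivity means: for all u, v in the domain, f(u) = f(v) implies u = v.
Suppose f(u) = f(v) in ℤ/59ℤ. Then 11u + 29 ≡ 11v + 29 (mod 59), hence 11(u − v) ≡ 0 (mod 59).
Since gcd(11, 59) = 1, 11 is invertible modulo 59, thus u − v ≡ 0 (mod 59), i.e. u = v.
We now compute 11⁻¹ mod 59 explicitly. Euclid's algorithm: 59 = 5·11 + 4, 11 = 2·4 + 3, 4 = 1·3 + 1; back-substituting gives 1 = 43·11 − 8·59, so 11⁻¹ ≡ 43 (mod 59).
Then y ↦ 43(y − 29) is a two-sided inverse to f, so every y ∈ ℤ/59ℤ has a preimage.
Thus f is bijective.
Since f is bijective, we compute f⁻¹(50): solve 11x + 29 ≡ 50 (mod 59), i.e. 11x ≡ 21 (mod 59).
Multiplying by 11⁻¹ = 43 gives x ≡ 43·21 = 903 = 15·59 + 18 ≡ 18 (mod 59).
Check: f(18) = 11·18 + 29 = 227 = 3·59 + 50 ≡ 50 (mod 59).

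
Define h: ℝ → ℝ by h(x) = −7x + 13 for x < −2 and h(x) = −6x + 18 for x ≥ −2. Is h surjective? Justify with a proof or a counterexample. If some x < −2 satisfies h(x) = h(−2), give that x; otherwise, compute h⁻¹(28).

-17/7

Both pieces are strictly decreasing (slopes −7 and −6), so each is injective on its own interval.
The left piece maps (−∞, −2) onto (27, ∞); the right piece maps [−2, ∞) onto (−∞, 30].
The union (27, ∞) ∪ (−∞, 30] covers ℝ, so h is surjective.
For the follow-up: the images overlap, so an x < −2 with h(x) = h(−2) exists. h(−2) = 30; solving −7x + 13 = 30 for x < −2 gives x = (30 − 13)/(−7) = −17/7.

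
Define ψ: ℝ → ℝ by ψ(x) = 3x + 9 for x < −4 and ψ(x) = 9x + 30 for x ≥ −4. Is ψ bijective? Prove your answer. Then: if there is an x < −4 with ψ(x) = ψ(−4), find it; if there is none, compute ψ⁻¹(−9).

Both pieces are strictly increasing (slopes 3 and 9), so each is injective on its own interval.
The left piece maps (−∞, −4) onto (−∞, −3); the right piece maps [−4, ∞) onto [−6, ∞).
These images overlap. In particular ψ(−4) = −6 (right piece), and solving 3x + 9 = −6 on the left piece gives x = −5 < −4.
So ψ(−5) = ψ(−4) with −5 ≠ −4, and ψ is not injective, hence not bijective. This x = −5 is the requested value below −4.

-5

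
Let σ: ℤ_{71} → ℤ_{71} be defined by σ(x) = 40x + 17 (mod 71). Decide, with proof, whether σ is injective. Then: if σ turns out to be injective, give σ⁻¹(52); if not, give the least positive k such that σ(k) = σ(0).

Suppose σ(u) = σ(v) in ℤ_{71}. Then 40u + 17 ≡ 40v + 17 (mod 71), therefore 40(u − v) ≡ 0 (mod 71).
Since gcd(40, 71) = 1, 40 is invertible modulo 71, therefore u − v ≡ 0 (mod 71), i.e. u = v.
Thus σ is injective.
We now compute 40⁻¹ mod 71 explicitly. Euclid's algorithm: 71 = 1·40 + 31, 40 = 1·31 + 9, 31 = 3·9 + 4, 9 = 2·4 + 1; back-substituting gives 1 = 16·40 − 9·71, so 40⁻¹ ≡ 16 (mod 71).
Since σ is injective, we find σ⁻¹(52): we need 40x ≡ 52 − 17 ≡ 35 (mod 71). Using 40⁻¹ = 16: x ≡ 16·35 = 560 = 7·71 + 63, so x = 63.
Check: σ(63) = 40·63 + 17 = 2537 = 35·71 + 52 ≡ 52 (mod 71).

63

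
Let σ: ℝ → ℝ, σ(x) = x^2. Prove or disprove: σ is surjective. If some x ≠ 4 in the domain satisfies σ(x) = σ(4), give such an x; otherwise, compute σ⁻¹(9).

Since 2 is even, x^2 ≥ 0 for all x ∈ ℝ, so −1 ∈ ℝ has no preimage. Hence σ is not surjective.
For the follow-up, such an x exists: taking x = −4 ∈ ℝ gives σ(−4) = 16 = σ(4) with −4 ≠ 4.

-4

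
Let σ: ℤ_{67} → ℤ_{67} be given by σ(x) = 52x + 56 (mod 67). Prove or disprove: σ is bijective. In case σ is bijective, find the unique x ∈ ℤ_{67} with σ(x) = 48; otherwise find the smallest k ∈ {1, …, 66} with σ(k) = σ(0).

5

If σ(a) = σ(b), then 52a ≡ 52b (mod 67). Because gcd(52, 67) = 1, we may cancel 52 to get a ≡ b (mod 67).
We now compute 52⁻¹ mod 67 explicitly. Euclid's algorithm: 67 = 1·52 + 15, 52 = 3·15 + 7, 15 = 2·7 + 1; back-substituting gives 1 = 58·52 − 45·67, so 52⁻¹ ≡ 58 (mod 67).
For any y ∈ ℤ_{67}, x = 58(y − 56) mod 67 satisfies σ(x) = 52·58(y − 56) + 56 ≡ y (since 52·58 ≡ 1 mod 67). So every y has a preimage.
Thus σ is bijective.
Since σ is bijective, we find σ⁻¹(48): we need 52x ≡ 48 − 56 ≡ 59 (mod 67). Using 52⁻¹ = 58: x ≡ 58·59 = 3422 = 51·67 + 5, so x = 5.
Check: σ(5) = 52·5 + 56 = 316 = 4·67 + 48 ≡ 48 (mod 67).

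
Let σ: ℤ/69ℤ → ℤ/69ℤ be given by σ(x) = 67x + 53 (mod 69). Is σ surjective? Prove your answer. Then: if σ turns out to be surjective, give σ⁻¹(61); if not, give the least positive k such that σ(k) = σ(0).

Since gcd(67, 69) = 1, 67 is invertible modulo 69. Euclid's algorithm: 69 = 1·67 + 2, 67 = 33·2 + 1; back-substituting gives 1 = 34·67 − 33·69, so 67⁻¹ ≡ 34 (mod 69).
For any y ∈ ℤ/69ℤ, x = 34(y − 53) mod 69 satisfies σ(x) = 67·34(y − 53) + 53 ≡ y (since 67·34 ≡ 1 mod 69). So every y has a preimage.
Hence σ is surjective.
Since σ is surjective, we find σ⁻¹(61): we need 67x ≡ 61 − 53 ≡ 8 (mod 69). Using 67⁻¹ = 34: x ≡ 34·8 = 272 = 3·69 + 65, so x = 65.
Check: σ(65) = 67·65 + 53 = 4408 = 63·69 + 61 ≡ 61 (mod 69).

65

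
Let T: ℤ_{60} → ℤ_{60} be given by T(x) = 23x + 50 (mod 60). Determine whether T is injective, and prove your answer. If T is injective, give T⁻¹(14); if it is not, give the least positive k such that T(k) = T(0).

48

By definition, injectivity means: for all u, v in the domain, T(u) = T(v) implies u = v.
If T(u) = T(v), then 23u ≡ 23v (mod 60). Because gcd(23, 60) = 1, we may cancel 23 to get u ≡ v (mod 60).
Hence T is injective.
We now compute 23⁻¹ mod 60 explicitly. Euclid's algorithm: 60 = 2·23 + 14, 23 = 1·14 + 9, 14 = 1·9 + 5, 9 = 1·5 + 4, 5 = 1·4 + 1; back-substituting gives 1 = 47·23 − 18·60, so 23⁻¹ ≡ 47 (mod 60).
Since T is injective, we compute T⁻¹(14): solve 23x + 50 ≡ 14 (mod 60), i.e. 23x ≡ 24 (mod 60).
Multiplying by 23⁻¹ = 47 gives x ≡ 47·24 = 1128 = 18·60 + 48 ≡ 48 (mod 60).
Check: T(48) = 23·48 + 50 = 1154 = 19·60 + 14 ≡ 14 (mod 60).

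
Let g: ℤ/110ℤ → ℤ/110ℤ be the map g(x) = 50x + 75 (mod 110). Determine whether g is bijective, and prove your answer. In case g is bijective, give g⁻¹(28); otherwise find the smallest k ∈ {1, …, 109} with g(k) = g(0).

We have gcd(50, 110) = 10 > 1. Taking a = 0 and b = 11: g(0) = 75 and g(11) = 50·11 + 75 = 625 ≡ 75 (mod 110).
So g(0) = g(11) while 0 ≠ 11, hence g is not injective, hence not bijective.
Since g is not bijective, we find the least positive k with g(k) = g(0): this means 50k ≡ 0 (mod 110), i.e. 110 ∣ 50k. Since gcd(50, 110) = 10, dividing through by 10 this holds exactly when 11 ∣ 5k, and as gcd(5, 11) = 1, exactly when 11 ∣ k.
The smallest positive such k is 11.

11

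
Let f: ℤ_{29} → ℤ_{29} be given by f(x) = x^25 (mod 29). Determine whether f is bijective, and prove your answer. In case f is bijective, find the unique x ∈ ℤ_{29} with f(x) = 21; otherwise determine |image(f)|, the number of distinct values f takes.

14

Since 29 is prime, the nonzero elements of ℤ_{29} form a cyclic group of order 28.
As gcd(25, 28) = 1, raising to the 25th power is a bijection on this group: if s^25 ≡ t^25 then (st^{−1})^25 = 1, and the only element of order dividing gcd(25, 28) = 1 is 1, so s = t.
With f(0) = 0 this makes f injective on all of ℤ_{29}, hence bijective (finite equal-size domain and codomain). In particular f is bijective.
Since f is bijective, we find the preimage of 21. The inverse of x ↦ x^25 on (ℤ_{29})^× is x ↦ x^9, because 25·9 = 225 = 8·28 + 1 ≡ 1 (mod 28) and x^{28} = 1 for x ≠ 0 (Fermat). So f⁻¹(21) = 21^9 mod 29.
Repeated squaring mod 29: 21^1 ≡ 21, 21^2 ≡ 21² = 441 ≡ 6, 21^4 ≡ 6² = 36 ≡ 7, 21^8 ≡ 7² = 49 ≡ 20. Since 9 = 8 + 1, 21^9 ≡ 20·21: 20·21 = 420 ≡ 14. So 21^9 ≡ 14 (mod 29).
Hence f⁻¹(21) = 14.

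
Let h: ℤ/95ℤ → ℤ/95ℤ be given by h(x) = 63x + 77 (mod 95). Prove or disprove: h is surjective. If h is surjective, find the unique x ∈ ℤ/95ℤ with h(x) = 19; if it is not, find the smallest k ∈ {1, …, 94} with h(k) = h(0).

Since gcd(63, 95) = 1, 63 is invertible modulo 95. Euclid's algorithm: 95 = 1·63 + 32, 63 = 1·32 + 31, 32 = 1·31 + 1; back-substituting gives 1 = 92·63 − 61·95, so 63⁻¹ ≡ 92 (mod 95).
For any y ∈ ℤ/95ℤ, x = 92(y − 77) mod 95 satisfies h(x) = 63·92(y − 77) + 77 ≡ y (since 63·92 ≡ 1 mod 95). So every y has a preimage.
Therefore h is surjective.
Since h is surjective, we find h⁻¹(19): we need 63x ≡ 19 − 77 ≡ 37 (mod 95). Using 63⁻¹ = 92: x ≡ 92·37 = 3404 = 35·95 + 79, so x = 79.
Check: h(79) = 63·79 + 77 = 5054 = 53·95 + 19 ≡ 19 (mod 95).

79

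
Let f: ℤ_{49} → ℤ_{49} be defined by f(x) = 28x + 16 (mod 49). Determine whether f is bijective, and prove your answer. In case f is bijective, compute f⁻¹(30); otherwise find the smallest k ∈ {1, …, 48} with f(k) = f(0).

We have gcd(28, 49) = 7 > 1. Taking a = 0 and b = 7: f(0) = 16 and f(7) = 28·7 + 16 = 212 ≡ 16 (mod 49).
So f(0) = f(7) while 0 ≠ 7, so f is not injective, hence not bijective.
Since f is not bijective, we find the least positive k with f(k) = f(0): this means 28k ≡ 0 (mod 49), i.e. 49 ∣ 28k. Since gcd(28, 49) = 7, dividing through by 7 this holds exactly when 7 ∣ 4k, and as gcd(4, 7) = 1, exactly when 7 ∣ k.
The smallest positive such k is 7.

7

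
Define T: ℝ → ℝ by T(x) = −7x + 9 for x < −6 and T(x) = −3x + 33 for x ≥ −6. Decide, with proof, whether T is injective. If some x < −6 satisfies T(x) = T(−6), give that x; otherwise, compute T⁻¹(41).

Both pieces are strictly decreasing (slopes −7 and −3), so each is injective on its own interval.
The left piece maps (−∞, −6) onto (51, ∞); the right piece maps [−6, ∞) onto (−∞, 51].
These images are disjoint, so no value is attained by both pieces. Thus T is injective.
Because the two images are disjoint, no x < −6 has T(x) = T(−6), so we compute T⁻¹(41): 41 lies in (−∞, 51], so solve −3x + 33 = 41: x = (41 − 33)/(−3) = −8/3.

-8/3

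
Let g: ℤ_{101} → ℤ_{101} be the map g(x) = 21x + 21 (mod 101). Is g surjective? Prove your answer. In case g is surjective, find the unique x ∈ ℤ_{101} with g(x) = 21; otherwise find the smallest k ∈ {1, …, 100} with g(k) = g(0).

0

Recall: surjectivity means every element of the codomain has a preimage under g.
Since gcd(21, 101) = 1, 21 is invertible modulo 101. Euclid's algorithm: 101 = 4·21 + 17, 21 = 1·17 + 4, 17 = 4·4 + 1; back-substituting gives 1 = 77·21 − 16·101, so 21⁻¹ ≡ 77 (mod 101).
For any y ∈ ℤ_{101}, x = 77(y − 21) mod 101 satisfies g(x) = 21·77(y − 21) + 21 ≡ y (since 21·77 ≡ 1 mod 101). So every y has a preimage.
Hence g is surjective.
Since g is surjective, we compute g⁻¹(21): solve 21x + 21 ≡ 21 (mod 101), i.e. 21x ≡ 0 (mod 101).
Multiplying by 21⁻¹ = 77 gives x ≡ 77·0 = 0 ≡ 0 (mod 101).
Check: g(0) = 21·0 + 21 = 21 ≡ 21 (mod 101).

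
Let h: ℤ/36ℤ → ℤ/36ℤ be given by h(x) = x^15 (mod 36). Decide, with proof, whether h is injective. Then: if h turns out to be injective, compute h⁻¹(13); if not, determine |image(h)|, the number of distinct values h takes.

h(0) = 0^15 = 0.
h(6): Repeated squaring mod 36: 6^1 ≡ 6, 6^2 ≡ 6² = 36 ≡ 0, 6^4 ≡ 0² = 0, 6^8 ≡ 0² = 0. Since 15 = 8 + 4 + 2 + 1, 6^15 ≡ 0·0·0·6: 0·0 = 0, then 0·0 = 0, then 0·6 = 0. So 6^15 ≡ 0 (mod 36).
So h(0) = h(6) = 0 while 0 ≠ 6, hence h is not injective.
Since h is not injective, we determine |image(h)|. Computing x^15 mod 36 for each x (by repeated squaring, reducing mod 36 at every step), the values h(0), h(1), …, h(35) are: 0, 1, 8, 27, 28, 17, 0, 19, 8, 9, 28, 35, 0, 1, 8, 27, 28, 17, 0, 19, 8, 9, 28, 35, 0, 1, 8, 27, 28, 17, 0, 19, 8, 9, 28, 35.
The distinct values are {0, 1, 8, 9, 17, 19, 27, 28, 35}; there are 9 of them.

9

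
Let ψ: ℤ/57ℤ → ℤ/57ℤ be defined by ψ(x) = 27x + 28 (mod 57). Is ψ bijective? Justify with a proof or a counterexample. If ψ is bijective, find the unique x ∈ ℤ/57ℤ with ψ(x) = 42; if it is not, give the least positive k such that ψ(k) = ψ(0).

19

Recall: ψ is injective when ψ(u) = ψ(v) forces u = v.
We have gcd(27, 57) = 3 > 1. Taking u = 0 and v = 19: ψ(0) = 28 and ψ(19) = 27·19 + 28 = 541 ≡ 28 (mod 57).
So ψ(0) = ψ(19) while 0 ≠ 19, so ψ is not injective, hence not bijective.
Since ψ is not bijective, we find the least positive k with ψ(k) = ψ(0): this means 27k ≡ 0 (mod 57), i.e. 57 ∣ 27k. Since gcd(27, 57) = 3, dividing through by 3 this holds exactly when 19 ∣ 9k, and as gcd(9, 19) = 1, exactly when 19 ∣ k.
The smallest positive such k is 19.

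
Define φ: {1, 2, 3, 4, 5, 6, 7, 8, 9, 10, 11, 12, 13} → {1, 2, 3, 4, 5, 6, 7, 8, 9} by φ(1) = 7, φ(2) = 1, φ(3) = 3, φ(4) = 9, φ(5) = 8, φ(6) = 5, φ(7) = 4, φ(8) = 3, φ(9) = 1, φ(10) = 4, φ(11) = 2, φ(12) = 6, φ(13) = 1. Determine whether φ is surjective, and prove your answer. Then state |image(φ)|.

9

Every element of the codomain has a preimage: 1 = φ(2), 2 = φ(11), 3 = φ(3), 4 = φ(7), 5 = φ(6), 6 = φ(12), 7 = φ(1), 8 = φ(5), 9 = φ(4).
So φ is surjective.
The image of φ is {1, 2, 3, 4, 5, 6, 7, 8, 9}, which has 9 elements.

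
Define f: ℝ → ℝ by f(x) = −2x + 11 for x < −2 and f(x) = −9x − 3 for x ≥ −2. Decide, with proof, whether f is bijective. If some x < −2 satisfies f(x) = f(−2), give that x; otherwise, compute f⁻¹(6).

Both pieces are strictly decreasing (slopes −2 and −9), so each is injective on its own interval.
The left piece maps (−∞, −2) onto (15, ∞); the right piece maps [−2, ∞) onto (−∞, 15].
Since 15 = 15, the images partition ℝ: f is injective and surjective, hence bijective.
Because the two images are disjoint, no x < −2 has f(x) = f(−2), so we compute f⁻¹(6): 6 lies in (−∞, 15], so solve −9x − 3 = 6: x = (6 + 3)/(−9) = −1.

-1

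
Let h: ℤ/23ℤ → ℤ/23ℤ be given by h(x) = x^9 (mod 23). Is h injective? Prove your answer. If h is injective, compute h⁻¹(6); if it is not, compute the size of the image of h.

2

Since 23 is prime, the nonzero elements of ℤ/23ℤ form a cyclic group of order 22.
As gcd(9, 22) = 1, raising to the 9th power is a bijection on this group: if u^9 ≡ v^9 then (uv^{−1})^9 = 1, and the only element of order dividing gcd(9, 22) = 1 is 1, so u = v.
With h(0) = 0 this makes h injective on all of ℤ/23ℤ, hence bijective (finite equal-size domain and codomain). In particular h is injective.
Since h is injective, we find the preimage of 6. The inverse of x ↦ x^9 on (ℤ/23ℤ)^× is x ↦ x^5, because 9·5 = 45 = 2·22 + 1 ≡ 1 (mod 22) and x^{22} = 1 for x ≠ 0 (Fermat). So h⁻¹(6) = 6^5 mod 23.
Repeated squaring mod 23: 6^1 ≡ 6, 6^2 ≡ 6² = 36 ≡ 13, 6^4 ≡ 13² = 169 ≡ 8. Since 5 = 4 + 1, 6^5 ≡ 8·6: 8·6 = 48 ≡ 2. So 6^5 ≡ 2 (mod 23).
Hence h⁻¹(6) = 2.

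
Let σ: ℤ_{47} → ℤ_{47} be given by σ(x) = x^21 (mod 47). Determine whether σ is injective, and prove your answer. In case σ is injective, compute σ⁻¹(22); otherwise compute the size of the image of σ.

19

Since 47 is prime, the nonzero elements of ℤ_{47} form a cyclic group of order 46.
As gcd(21, 46) = 1, raising to the 21st power is a bijection on this group: if x_1^21 ≡ x_2^21 then (x_1x_2^{−1})^21 = 1, and the only element of order dividing gcd(21, 46) = 1 is 1, so x_1 = x_2.
With σ(0) = 0 this makes σ injective on all of ℤ_{47}, hence bijective (finite equal-size domain and codomain). In particular σ is injective.
Since σ is injective, we find the preimage of 22. The inverse of x ↦ x^21 on (ℤ_{47})^× is x ↦ x^11, because 21·11 = 231 = 5·46 + 1 ≡ 1 (mod 46) and x^{46} = 1 for x ≠ 0 (Fermat). So σ⁻¹(22) = 22^11 mod 47.
Repeated squaring mod 47: 22^1 ≡ 22, 22^2 ≡ 22² = 484 ≡ 14, 22^4 ≡ 14² = 196 ≡ 8, 22^8 ≡ 8² = 64 ≡ 17. Since 11 = 8 + 2 + 1, 22^11 ≡ 17·14·22: 17·14 = 238 ≡ 3, then 3·22 = 66 ≡ 19. So 22^11 ≡ 19 (mod 47).
Hence σ⁻¹(22) = 19.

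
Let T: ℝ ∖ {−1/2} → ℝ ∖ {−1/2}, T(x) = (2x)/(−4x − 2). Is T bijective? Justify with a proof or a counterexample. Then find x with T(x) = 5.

-5/11

Suppose T(a) = T(b). Cross-multiplying: (2a)(−4b − 2) = (2b)(−4a − 2).
Expanding both sides and cancelling the symmetric terms leaves −4·(a − b) = 0. Since −4 ≠ 0, a = b. Thus T is injective.
For any y ≠ −1/2, solving y(−4x − 2) = 2x for x gives a well-defined x ≠ −1/2. So T is surjective.
Thus T is bijective.
Solving T(x) = 5: cross-multiplying gives 2x = 5(−4x − 2), which rearranges to 22x = −10, so x = −5/11.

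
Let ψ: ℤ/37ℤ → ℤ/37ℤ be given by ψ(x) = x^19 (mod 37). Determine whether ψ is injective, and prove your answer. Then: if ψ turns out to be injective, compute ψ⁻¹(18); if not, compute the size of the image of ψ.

Since 37 is prime, the nonzero elements of ℤ/37ℤ form a cyclic group of order 36.
As gcd(19, 36) = 1, raising to the 19th power is a bijection on this group: if u^19 ≡ v^19 then (uv^{−1})^19 = 1, and the only element of order dividing gcd(19, 36) = 1 is 1, so u = v.
With ψ(0) = 0 this makes ψ injective on all of ℤ/37ℤ, hence bijective (finite equal-size domain and codomain). In particular ψ is injective.
Since ψ is injective, we find the preimage of 18. The inverse of x ↦ x^19 on (ℤ/37ℤ)^× is x ↦ x^19, because 19·19 = 361 = 10·36 + 1 ≡ 1 (mod 36) and x^{36} = 1 for x ≠ 0 (Fermat). So ψ⁻¹(18) = 18^19 mod 37.
Repeated squaring mod 37: 18^1 ≡ 18, 18^2 ≡ 18² = 324 ≡ 28, 18^4 ≡ 28² = 784 ≡ 7, 18^8 ≡ 7² = 49 ≡ 12, 18^16 ≡ 12² = 144 ≡ 33. Since 19 = 16 + 2 + 1, 18^19 ≡ 33·28·18: 33·28 = 924 ≡ 36, then 36·18 = 648 ≡ 19. So 18^19 ≡ 19 (mod 37).
Hence ψ⁻¹(18) = 19.

19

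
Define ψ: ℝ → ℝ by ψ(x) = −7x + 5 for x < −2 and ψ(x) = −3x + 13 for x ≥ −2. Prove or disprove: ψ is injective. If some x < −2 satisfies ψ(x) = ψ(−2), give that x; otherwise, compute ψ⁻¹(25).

-20/7

Both pieces are strictly decreasing (slopes −7 and −3), so each is injective on its own interval.
The left piece maps (−∞, −2) onto (19, ∞); the right piece maps [−2, ∞) onto (−∞, 19].
These images are disjoint, so no value is attained by both pieces. Hence ψ is injective.
Because the two images are disjoint, no x < −2 has ψ(x) = ψ(−2), so we compute ψ⁻¹(25): 25 lies in (19, ∞), so solve −7x + 5 = 25: x = (25 − 5)/(−7) = −20/7.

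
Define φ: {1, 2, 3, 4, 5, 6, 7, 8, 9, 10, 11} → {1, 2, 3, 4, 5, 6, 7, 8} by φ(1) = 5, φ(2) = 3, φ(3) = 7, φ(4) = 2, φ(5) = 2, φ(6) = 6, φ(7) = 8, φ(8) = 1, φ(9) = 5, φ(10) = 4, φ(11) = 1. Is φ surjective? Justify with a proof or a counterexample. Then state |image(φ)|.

8

Every element of the codomain has a preimage: 1 = φ(8), 2 = φ(4), 3 = φ(2), 4 = φ(10), 5 = φ(1), 6 = φ(6), 7 = φ(3), 8 = φ(7).
Hence φ is surjective.
The image of φ is {1, 2, 3, 4, 5, 6, 7, 8}, which has 8 elements.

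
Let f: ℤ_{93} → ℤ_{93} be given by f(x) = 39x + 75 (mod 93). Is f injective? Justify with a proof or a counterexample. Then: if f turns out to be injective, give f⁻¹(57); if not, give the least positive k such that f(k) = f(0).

Recall: f is injective when f(u) = f(v) forces u = v.
We have gcd(39, 93) = 3 > 1. Taking u = 0 and v = 31: f(0) = 75 and f(31) = 39·31 + 75 = 1284 ≡ 75 (mod 93).
So f(0) = f(31) while 0 ≠ 31, therefore f is not injective.
Since f is not injective, we find the least positive k with f(k) = f(0): this means 39k ≡ 0 (mod 93), i.e. 93 ∣ 39k. Since gcd(39, 93) = 3, dividing through by 3 this holds exactly when 31 ∣ 13k, and as gcd(13, 31) = 1, exactly when 31 ∣ k.
The smallest positive such k is 31.

31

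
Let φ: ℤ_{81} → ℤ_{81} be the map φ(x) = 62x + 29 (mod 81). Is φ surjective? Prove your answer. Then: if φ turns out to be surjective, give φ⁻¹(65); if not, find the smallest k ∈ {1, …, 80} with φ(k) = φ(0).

By definition, surjectivity means every element of the codomain has a preimage under φ.
Since gcd(62, 81) = 1, 62 is invertible modulo 81. Euclid's algorithm: 81 = 1·62 + 19, 62 = 3·19 + 5, 19 = 3·5 + 4, 5 = 1·4 + 1; back-substituting gives 1 = 17·62 − 13·81, so 62⁻¹ ≡ 17 (mod 81).
For any y ∈ ℤ_{81}, x = 17(y − 29) mod 81 satisfies φ(x) = 62·17(y − 29) + 29 ≡ y (since 62·17 ≡ 1 mod 81). So every y has a preimage.
Hence φ is surjective.
Since φ is surjective, we find φ⁻¹(65): we need 62x ≡ 65 − 29 ≡ 36 (mod 81). Using 62⁻¹ = 17: x ≡ 17·36 = 612 = 7·81 + 45, so x = 45.
Check: φ(45) = 62·45 + 29 = 2819 = 34·81 + 65 ≡ 65 (mod 81).

45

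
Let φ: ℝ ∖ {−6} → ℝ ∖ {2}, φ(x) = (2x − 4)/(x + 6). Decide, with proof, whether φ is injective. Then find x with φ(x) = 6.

-10

Suppose φ(x_1) = φ(x_2). Cross-multiplying: (2x_1 − 4)(x_2 + 6) = (2x_2 − 4)(x_1 + 6).
Expanding both sides and cancelling the symmetric terms leaves 16·(x_1 − x_2) = 0. Since 16 ≠ 0, x_1 = x_2. Thus φ is injective.
Solving φ(x) = 6: cross-multiplying gives 2x − 4 = 6(x + 6), which rearranges to −4x = 40, so x = −10.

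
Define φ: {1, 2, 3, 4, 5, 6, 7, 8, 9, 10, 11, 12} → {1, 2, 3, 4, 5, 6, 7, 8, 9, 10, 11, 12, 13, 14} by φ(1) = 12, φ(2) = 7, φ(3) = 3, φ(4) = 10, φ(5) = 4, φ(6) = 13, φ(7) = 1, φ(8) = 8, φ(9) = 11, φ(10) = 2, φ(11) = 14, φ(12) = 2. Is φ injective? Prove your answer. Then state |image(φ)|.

φ(10) = 2 = φ(12) with 10 ≠ 12, so φ is not injective.
The image of φ is {1, 2, 3, 4, 7, 8, 10, 11, 12, 13, 14}, which has 11 elements.

11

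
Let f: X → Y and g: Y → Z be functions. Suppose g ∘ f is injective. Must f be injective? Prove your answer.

injective

Suppose f(s) = f(t). Applying g: (g ∘ f)(s) = (g ∘ f)(t). Since g ∘ f is injective, s = t. Therefore f is injective.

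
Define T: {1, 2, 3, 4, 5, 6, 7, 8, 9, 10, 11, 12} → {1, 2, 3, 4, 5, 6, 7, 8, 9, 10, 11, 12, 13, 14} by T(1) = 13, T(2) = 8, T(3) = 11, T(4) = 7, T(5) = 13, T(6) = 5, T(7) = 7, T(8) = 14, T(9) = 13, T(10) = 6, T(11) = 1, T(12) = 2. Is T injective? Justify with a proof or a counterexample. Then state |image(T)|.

T(1) = 13 = T(5) with 1 ≠ 5, so T is not injective.
The image of T is {1, 2, 5, 6, 7, 8, 11, 13, 14}, which has 9 elements.

9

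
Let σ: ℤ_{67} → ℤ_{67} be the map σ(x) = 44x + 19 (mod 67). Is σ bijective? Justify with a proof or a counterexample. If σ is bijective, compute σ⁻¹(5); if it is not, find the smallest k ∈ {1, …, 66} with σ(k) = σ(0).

21

Recall: σ is injective when σ(u) = σ(v) forces u = v.
If σ(u) = σ(v), then 44u ≡ 44v (mod 67). Because gcd(44, 67) = 1, we may cancel 44 to get u ≡ v (mod 67).
We now compute 44⁻¹ mod 67 explicitly. Euclid's algorithm: 67 = 1·44 + 23, 44 = 1·23 + 21, 23 = 1·21 + 2, 21 = 10·2 + 1; back-substituting gives 1 = 32·44 − 21·67, so 44⁻¹ ≡ 32 (mod 67).
Then y ↦ 32(y − 19) is a two-sided inverse to σ, so every y ∈ ℤ_{67} has a preimage.
Hence σ is bijective.
Since σ is bijective, we compute σ⁻¹(5): solve 44x + 19 ≡ 5 (mod 67), i.e. 44x ≡ 53 (mod 67).
Multiplying by 44⁻¹ = 32 gives x ≡ 32·53 = 1696 = 25·67 + 21 ≡ 21 (mod 67).
Check: σ(21) = 44·21 + 19 = 943 = 14·67 + 5 ≡ 5 (mod 67).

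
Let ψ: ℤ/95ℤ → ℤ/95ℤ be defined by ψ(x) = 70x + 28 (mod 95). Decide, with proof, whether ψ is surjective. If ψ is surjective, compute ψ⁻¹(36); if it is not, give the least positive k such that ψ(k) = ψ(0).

Since gcd(70, 95) = 5, we have 70x ≡ 0 (mod 5) for all x, so ψ(x) ≡ 3 (mod 5).
But 0 ≢ 3 (mod 5), so 0 ∈ ℤ/95ℤ has no preimage. Thus ψ is not surjective.
Since ψ is not surjective, we find the least positive k with ψ(k) = ψ(0): this means 70k ≡ 0 (mod 95), i.e. 95 ∣ 70k. Since gcd(70, 95) = 5, dividing through by 5 this holds exactly when 19 ∣ 14k, and as gcd(14, 19) = 1, exactly when 19 ∣ k.
The smallest positive such k is 19.

19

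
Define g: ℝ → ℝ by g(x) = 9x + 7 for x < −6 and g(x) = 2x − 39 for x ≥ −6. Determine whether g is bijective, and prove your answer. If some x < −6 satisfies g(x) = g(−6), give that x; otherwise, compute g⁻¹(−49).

Both pieces are strictly increasing (slopes 9 and 2), so each is injective on its own interval.
The left piece maps (−∞, −6) onto (−∞, −47); the right piece maps [−6, ∞) onto [−51, ∞).
These images overlap. In particular g(−6) = −51 (right piece), and solving 9x + 7 = −51 on the left piece gives x = −58/9 < −6.
So g(−58/9) = g(−6) with −58/9 ≠ −6, and g is not injective, hence not bijective. This x = −58/9 is the requested value below −6.

-58/9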